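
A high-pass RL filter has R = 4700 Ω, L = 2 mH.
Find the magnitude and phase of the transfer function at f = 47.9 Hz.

Step 1 — Angular frequency: ω = 2π·47.9 = 301 rad/s.
Step 2 — Transfer function: H(jω) = jωL/(R + jωL).
Step 3 — Numerator jωL = j·0.6019; denominator R + jωL = 4700 + j0.6019.
Step 4 — H = 1.64e-08 + j0.0001281.
Step 5 — Magnitude: |H| = 0.0001281 (-77.9 dB); phase: φ = 90.0°.

|H| = 0.0001281 (-77.9 dB), φ = 90.0°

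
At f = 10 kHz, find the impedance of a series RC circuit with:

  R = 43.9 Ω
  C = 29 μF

Step 1 — Angular frequency: ω = 2π·f = 2π·1e+04 = 6.283e+04 rad/s.
Step 2 — Component impedances:
  R: Z = R = 43.9 Ω
  C: Z = 1/(jωC) = -j/(ω·C) = 0 - j0.5488 Ω
Step 3 — Series combination: Z_total = R + C = 43.9 - j0.5488 Ω = 43.9∠-0.7° Ω.

Z = 43.9 - j0.5488 Ω = 43.9∠-0.7° Ω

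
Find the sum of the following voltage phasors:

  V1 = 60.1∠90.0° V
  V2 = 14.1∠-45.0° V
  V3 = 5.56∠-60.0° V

Step 1 — Convert each phasor to rectangular form:
  V1 = 60.1·(cos(90.0°) + j·sin(90.0°)) = 0 + j60.1 V
  V2 = 14.1·(cos(-45.0°) + j·sin(-45.0°)) = 9.97 - j9.97 V
  V3 = 5.56·(cos(-60.0°) + j·sin(-60.0°)) = 2.78 - j4.815 V
Step 2 — Sum components: V_total = 12.75 + j45.31 V.
Step 3 — Convert to polar: |V_total| = 47.07 V, ∠V_total = 74.3°.

V_total = 47.07∠74.3° V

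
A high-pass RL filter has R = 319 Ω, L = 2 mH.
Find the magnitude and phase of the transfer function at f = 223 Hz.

Step 1 — Angular frequency: ω = 2π·223 = 1401 rad/s.
Step 2 — Transfer function: H(jω) = jωL/(R + jωL).
Step 3 — Numerator jωL = j·2.802; denominator R + jωL = 319 + j2.802.
Step 4 — H = 7.716e-05 + j0.008784.
Step 5 — Magnitude: |H| = 0.008784 (-41.1 dB); phase: φ = 89.5°.

|H| = 0.008784 (-41.1 dB), φ = 89.5°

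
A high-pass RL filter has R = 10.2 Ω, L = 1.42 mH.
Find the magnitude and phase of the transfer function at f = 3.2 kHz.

Step 1 — Angular frequency: ω = 2π·3200 = 2.011e+04 rad/s.
Step 2 — Transfer function: H(jω) = jωL/(R + jωL).
Step 3 — Numerator jωL = j·28.55; denominator R + jωL = 10.2 + j28.55.
Step 4 — H = 0.8868 + j0.3168.
Step 5 — Magnitude: |H| = 0.9417 (-0.5 dB); phase: φ = 19.7°.

|H| = 0.9417 (-0.5 dB), φ = 19.7°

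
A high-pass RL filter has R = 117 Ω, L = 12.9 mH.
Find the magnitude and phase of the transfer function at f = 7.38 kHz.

Step 1 — Angular frequency: ω = 2π·7380 = 4.637e+04 rad/s.
Step 2 — Transfer function: H(jω) = jωL/(R + jωL).
Step 3 — Numerator jωL = j·598.2; denominator R + jωL = 117 + j598.2.
Step 4 — H = 0.9632 + j0.1884.
Step 5 — Magnitude: |H| = 0.9814 (-0.2 dB); phase: φ = 11.1°.

|H| = 0.9814 (-0.2 dB), φ = 11.1°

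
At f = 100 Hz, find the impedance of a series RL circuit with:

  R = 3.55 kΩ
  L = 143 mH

Step 1 — Angular frequency: ω = 2π·f = 2π·100 = 628.3 rad/s.
Step 2 — Component impedances:
  R: Z = R = 3550 Ω
  L: Z = jωL = j·628.3·0.143 = 0 + j89.85 Ω
Step 3 — Series combination: Z_total = R + L = 3550 + j89.85 Ω = 3551∠1.4° Ω.

Z = 3550 + j89.85 Ω = 3551∠1.4° Ω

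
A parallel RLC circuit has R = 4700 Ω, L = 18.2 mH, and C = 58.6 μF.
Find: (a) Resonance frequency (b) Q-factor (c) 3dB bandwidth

Step 1 — Resonance: ω₀ = 1/√(LC) = 1/√(0.0182·5.86e-05) = 968.3 rad/s.
Step 2 — f₀ = ω₀/(2π) = 154.1 Hz.
Step 3 — Parallel Q: Q = R/(ω₀L) = 4700/(968.3·0.0182) = 266.7.
Step 4 — Bandwidth: Δω = ω₀/Q = 3.631 rad/s; BW = Δω/(2π) = 0.5779 Hz.

(a) f₀ = 154.1 Hz  (b) Q = 266.7  (c) BW = 0.5779 Hz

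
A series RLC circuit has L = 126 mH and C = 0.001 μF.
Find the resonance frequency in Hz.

Step 1 — Resonance condition Im(Z)=0 gives ω₀ = 1/√(LC).
Step 2 — ω₀ = 1/√(0.126·1e-09) = 8.909e+04 rad/s.
Step 3 — f₀ = ω₀/(2π) = 1.418e+04 Hz.

f₀ = 1.418e+04 Hz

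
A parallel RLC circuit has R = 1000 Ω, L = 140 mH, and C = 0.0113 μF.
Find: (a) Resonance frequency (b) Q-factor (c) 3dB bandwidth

Step 1 — Resonance: ω₀ = 1/√(LC) = 1/√(0.14·1.13e-08) = 2.514e+04 rad/s.
Step 2 — f₀ = ω₀/(2π) = 4001 Hz.
Step 3 — Parallel Q: Q = R/(ω₀L) = 1000/(2.514e+04·0.14) = 0.2841.
Step 4 — Bandwidth: Δω = ω₀/Q = 8.85e+04 rad/s; BW = Δω/(2π) = 1.408e+04 Hz.

(a) f₀ = 4001 Hz  (b) Q = 0.2841  (c) BW = 1.408e+04 Hz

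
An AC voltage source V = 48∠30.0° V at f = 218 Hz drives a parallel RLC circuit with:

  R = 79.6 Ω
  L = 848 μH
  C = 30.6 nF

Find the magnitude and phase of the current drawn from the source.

Step 1 — Angular frequency: ω = 2π·f = 2π·218 = 1370 rad/s.
Step 2 — Component impedances:
  R: Z = R = 79.6 Ω
  L: Z = jωL = j·1370·0.000848 = 0 + j1.162 Ω
  C: Z = 1/(jωC) = -j/(ω·C) = 0 - j2.386e+04 Ω
Step 3 — Parallel combination: 1/Z_total = 1/R + 1/L + 1/C; Z_total = 0.01695 + j1.161 Ω = 1.161∠89.2° Ω.
Step 4 — Source phasor: V = 48∠30.0° V = 41.57 + j24 V.
Step 5 — Ohm's law: I = V / Z_total = (41.57 + j24) / (0.01695 + j1.161) = 21.18 - j35.48 A.
Step 6 — Convert to polar: |I| = 41.33 A, ∠I = -59.2°.

I = 41.33∠-59.2° A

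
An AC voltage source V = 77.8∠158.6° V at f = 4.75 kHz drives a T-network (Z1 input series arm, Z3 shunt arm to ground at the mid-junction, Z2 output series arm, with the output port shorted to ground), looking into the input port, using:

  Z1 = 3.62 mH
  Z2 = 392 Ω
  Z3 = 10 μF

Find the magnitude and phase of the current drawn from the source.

Step 1 — Angular frequency: ω = 2π·f = 2π·4750 = 2.985e+04 rad/s.
Step 2 — Component impedances:
  Z1: Z = jωL = j·2.985e+04·0.00362 = 0 + j108 Ω
  Z2: Z = R = 392 Ω
  Z3: Z = 1/(jωC) = -j/(ω·C) = 0 - j3.351 Ω
Step 3 — With the output port shorted to ground, the output series arm Z2 runs from the junction to ground; the shunt arm Z3 also runs from the junction to ground. They appear in parallel: Z3 || Z2 = 0.02864 - j3.35 Ω.
Step 4 — Series with input arm Z1: Z_in = Z1 + (Z3 || Z2) = 0.02864 + j104.7 Ω = 104.7∠90.0° Ω.
Step 5 — Source phasor: V = 77.8∠158.6° V = -72.44 + j28.39 V.
Step 6 — Ohm's law: I = V / Z_total = (-72.44 + j28.39) / (0.02864 + j104.7) = 0.271 + j0.692 A.
Step 7 — Convert to polar: |I| = 0.7432 A, ∠I = 68.6°.

I = 0.7432∠68.6° A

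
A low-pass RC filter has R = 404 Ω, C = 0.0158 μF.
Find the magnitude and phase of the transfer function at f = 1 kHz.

Step 1 — Angular frequency: ω = 2π·1000 = 6283 rad/s.
Step 2 — Transfer function: H(jω) = 1/(1 + jωRC).
Step 3 — Denominator: 1 + jωRC = 1 + j·6283·404·1.58e-08 = 1 + j0.04011.
Step 4 — H = 0.9984 - j0.04004.
Step 5 — Magnitude: |H| = 0.9992 (-0.0 dB); phase: φ = -2.3°.

|H| = 0.9992 (-0.0 dB), φ = -2.3°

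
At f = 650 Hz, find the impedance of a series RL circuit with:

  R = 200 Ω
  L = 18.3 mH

Step 1 — Angular frequency: ω = 2π·f = 2π·650 = 4084 rad/s.
Step 2 — Component impedances:
  R: Z = R = 200 Ω
  L: Z = jωL = j·4084·0.0183 = 0 + j74.74 Ω
Step 3 — Series combination: Z_total = R + L = 200 + j74.74 Ω = 213.5∠20.5° Ω.

Z = 200 + j74.74 Ω = 213.5∠20.5° Ω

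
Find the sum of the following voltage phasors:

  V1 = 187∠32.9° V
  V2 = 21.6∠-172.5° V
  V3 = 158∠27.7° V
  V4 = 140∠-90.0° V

Step 1 — Convert each phasor to rectangular form:
  V1 = 187·(cos(32.9°) + j·sin(32.9°)) = 157 + j101.6 V
  V2 = 21.6·(cos(-172.5°) + j·sin(-172.5°)) = -21.42 - j2.819 V
  V3 = 158·(cos(27.7°) + j·sin(27.7°)) = 139.9 + j73.45 V
  V4 = 140·(cos(-90.0°) + j·sin(-90.0°)) = 0 - j140 V
Step 2 — Sum components: V_total = 275.5 + j32.2 V.
Step 3 — Convert to polar: |V_total| = 277.4 V, ∠V_total = 6.7°.

V_total = 277.4∠6.7° V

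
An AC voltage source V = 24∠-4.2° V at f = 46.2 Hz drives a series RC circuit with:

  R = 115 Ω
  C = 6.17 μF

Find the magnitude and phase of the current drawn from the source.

Step 1 — Angular frequency: ω = 2π·f = 2π·46.2 = 290.3 rad/s.
Step 2 — Component impedances:
  R: Z = R = 115 Ω
  C: Z = 1/(jωC) = -j/(ω·C) = 0 - j558.3 Ω
Step 3 — Series combination: Z_total = R + C = 115 - j558.3 Ω = 570.1∠-78.4° Ω.
Step 4 — Source phasor: V = 24∠-4.2° V = 23.94 - j1.758 V.
Step 5 — Ohm's law: I = V / Z_total = (23.94 - j1.758) / (115 - j558.3) = 0.01149 + j0.0405 A.
Step 6 — Convert to polar: |I| = 0.0421 A, ∠I = 74.2°.

I = 0.0421∠74.2° A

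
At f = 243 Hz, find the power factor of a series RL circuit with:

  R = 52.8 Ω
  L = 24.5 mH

Step 1 — Angular frequency: ω = 2π·f = 2π·243 = 1527 rad/s.
Step 2 — Component impedances:
  R: Z = R = 52.8 Ω
  L: Z = jωL = j·1527·0.0245 = 0 + j37.41 Ω
Step 3 — Series combination: Z_total = R + L = 52.8 + j37.41 Ω = 64.71∠35.3° Ω.
Step 4 — Power factor: PF = cos(φ) = Re(Z)/|Z| = 52.8/64.708 = 0.816.
Step 5 — Type: Im(Z) = 37.41 ⇒ lagging (phase φ = 35.3°).

PF = 0.816 (lagging, φ = 35.3°)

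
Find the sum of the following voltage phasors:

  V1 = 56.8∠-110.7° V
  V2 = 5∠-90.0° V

Step 1 — Convert each phasor to rectangular form:
  V1 = 56.8·(cos(-110.7°) + j·sin(-110.7°)) = -20.08 - j53.13 V
  V2 = 5·(cos(-90.0°) + j·sin(-90.0°)) = 0 - j5 V
Step 2 — Sum components: V_total = -20.08 - j58.13 V.
Step 3 — Convert to polar: |V_total| = 61.5 V, ∠V_total = -109.1°.

V_total = 61.5∠-109.1° V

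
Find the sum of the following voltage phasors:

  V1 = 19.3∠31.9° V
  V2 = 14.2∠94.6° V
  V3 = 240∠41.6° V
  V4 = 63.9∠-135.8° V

Step 1 — Convert each phasor to rectangular form:
  V1 = 19.3·(cos(31.9°) + j·sin(31.9°)) = 16.39 + j10.2 V
  V2 = 14.2·(cos(94.6°) + j·sin(94.6°)) = -1.139 + j14.15 V
  V3 = 240·(cos(41.6°) + j·sin(41.6°)) = 179.5 + j159.3 V
  V4 = 63.9·(cos(-135.8°) + j·sin(-135.8°)) = -45.81 - j44.55 V
Step 2 — Sum components: V_total = 148.9 + j139.1 V.
Step 3 — Convert to polar: |V_total| = 203.8 V, ∠V_total = 43.1°.

V_total = 203.8∠43.1° V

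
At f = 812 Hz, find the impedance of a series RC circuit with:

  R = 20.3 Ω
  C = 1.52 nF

Step 1 — Angular frequency: ω = 2π·f = 2π·812 = 5102 rad/s.
Step 2 — Component impedances:
  R: Z = R = 20.3 Ω
  C: Z = 1/(jωC) = -j/(ω·C) = 0 - j1.289e+05 Ω
Step 3 — Series combination: Z_total = R + C = 20.3 - j1.289e+05 Ω = 1.289e+05∠-90.0° Ω.

Z = 20.3 - j1.289e+05 Ω = 1.289e+05∠-90.0° Ω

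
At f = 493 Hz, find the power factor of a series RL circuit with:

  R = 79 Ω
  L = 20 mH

Step 1 — Angular frequency: ω = 2π·f = 2π·493 = 3098 rad/s.
Step 2 — Component impedances:
  R: Z = R = 79 Ω
  L: Z = jωL = j·3098·0.02 = 0 + j61.95 Ω
Step 3 — Series combination: Z_total = R + L = 79 + j61.95 Ω = 100.4∠38.1° Ω.
Step 4 — Power factor: PF = cos(φ) = Re(Z)/|Z| = 79/100.4 = 0.7869.
Step 5 — Type: Im(Z) = 61.95 ⇒ lagging (phase φ = 38.1°).

PF = 0.7869 (lagging, φ = 38.1°)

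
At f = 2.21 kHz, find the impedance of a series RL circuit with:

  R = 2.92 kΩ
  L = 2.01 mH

Step 1 — Angular frequency: ω = 2π·f = 2π·2210 = 1.389e+04 rad/s.
Step 2 — Component impedances:
  R: Z = R = 2920 Ω
  L: Z = jωL = j·1.389e+04·0.00201 = 0 + j27.91 Ω
Step 3 — Series combination: Z_total = R + L = 2920 + j27.91 Ω = 2920∠0.5° Ω.

Z = 2920 + j27.91 Ω = 2920∠0.5° Ω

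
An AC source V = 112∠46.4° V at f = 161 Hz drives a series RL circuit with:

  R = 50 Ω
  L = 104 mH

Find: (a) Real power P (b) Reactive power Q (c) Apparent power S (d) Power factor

Step 1 — Angular frequency: ω = 2π·f = 2π·161 = 1012 rad/s.
Step 2 — Component impedances:
  R: Z = R = 50 Ω
  L: Z = jωL = j·1012·0.104 = 0 + j105.2 Ω
Step 3 — Series combination: Z_total = R + L = 50 + j105.2 Ω = 116.5∠64.6° Ω.
Step 4 — Source phasor: V = 112∠46.4° V = 77.24 + j81.11 V.
Step 5 — Current: I = V / Z = 0.9135 - j0.3 A = 0.9615∠-18.2° A.
Step 6 — Complex power: S = V·I* = 46.23 + j97.26 VA.
Step 7 — Real power: P = Re(S) = 46.23 W.
Step 8 — Reactive power: Q = Im(S) = 97.26 VAR.
Step 9 — Apparent power: |S| = 107.7 VA.
Step 10 — Power factor: PF = P/|S| = 0.4292 (lagging).

(a) P = 46.23 W  (b) Q = 97.26 VAR  (c) S = 107.7 VA  (d) PF = 0.4292 (lagging)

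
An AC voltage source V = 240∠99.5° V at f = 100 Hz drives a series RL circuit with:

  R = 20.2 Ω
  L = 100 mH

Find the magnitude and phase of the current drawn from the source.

Step 1 — Angular frequency: ω = 2π·f = 2π·100 = 628.3 rad/s.
Step 2 — Component impedances:
  R: Z = R = 20.2 Ω
  L: Z = jωL = j·628.3·0.1 = 0 + j62.83 Ω
Step 3 — Series combination: Z_total = R + L = 20.2 + j62.83 Ω = 66∠72.2° Ω.
Step 4 — Source phasor: V = 240∠99.5° V = -39.61 + j236.7 V.
Step 5 — Ohm's law: I = V / Z_total = (-39.61 + j236.7) / (20.2 + j62.83) = 3.231 + j1.669 A.
Step 6 — Convert to polar: |I| = 3.636 A, ∠I = 27.3°.

I = 3.636∠27.3° A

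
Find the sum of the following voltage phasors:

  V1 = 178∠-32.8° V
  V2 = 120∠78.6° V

Step 1 — Convert each phasor to rectangular form:
  V1 = 178·(cos(-32.8°) + j·sin(-32.8°)) = 149.6 - j96.42 V
  V2 = 120·(cos(78.6°) + j·sin(78.6°)) = 23.72 + j117.6 V
Step 2 — Sum components: V_total = 173.3 + j21.21 V.
Step 3 — Convert to polar: |V_total| = 174.6 V, ∠V_total = 7.0°.

V_total = 174.6∠7.0° V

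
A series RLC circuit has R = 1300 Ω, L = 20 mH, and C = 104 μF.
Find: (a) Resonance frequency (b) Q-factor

Step 1 — Resonance condition Im(Z)=0 gives ω₀ = 1/√(LC).
Step 2 — ω₀ = 1/√(0.02·0.000104) = 693.4 rad/s.
Step 3 — f₀ = ω₀/(2π) = 110.4 Hz.
Step 4 — Series Q: Q = ω₀L/R = 693.4·0.02/1300 = 0.01067.

(a) f₀ = 110.4 Hz  (b) Q = 0.01067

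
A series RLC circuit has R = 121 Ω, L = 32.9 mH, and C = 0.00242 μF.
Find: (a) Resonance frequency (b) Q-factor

Step 1 — Resonance condition Im(Z)=0 gives ω₀ = 1/√(LC).
Step 2 — ω₀ = 1/√(0.0329·2.42e-09) = 1.121e+05 rad/s.
Step 3 — f₀ = ω₀/(2π) = 1.784e+04 Hz.
Step 4 — Series Q: Q = ω₀L/R = 1.121e+05·0.0329/121 = 30.47.

(a) f₀ = 1.784e+04 Hz  (b) Q = 30.47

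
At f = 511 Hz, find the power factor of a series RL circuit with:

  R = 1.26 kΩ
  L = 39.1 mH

Step 1 — Angular frequency: ω = 2π·f = 2π·511 = 3211 rad/s.
Step 2 — Component impedances:
  R: Z = R = 1260 Ω
  L: Z = jωL = j·3211·0.0391 = 0 + j125.5 Ω
Step 3 — Series combination: Z_total = R + L = 1260 + j125.5 Ω = 1266∠5.7° Ω.
Step 4 — Power factor: PF = cos(φ) = Re(Z)/|Z| = 1260/1266.2 = 0.9951.
Step 5 — Type: Im(Z) = 125.5 ⇒ lagging (phase φ = 5.7°).

PF = 0.9951 (lagging, φ = 5.7°)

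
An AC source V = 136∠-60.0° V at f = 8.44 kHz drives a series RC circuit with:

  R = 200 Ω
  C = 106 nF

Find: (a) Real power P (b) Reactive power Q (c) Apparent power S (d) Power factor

Step 1 — Angular frequency: ω = 2π·f = 2π·8440 = 5.303e+04 rad/s.
Step 2 — Component impedances:
  R: Z = R = 200 Ω
  C: Z = 1/(jωC) = -j/(ω·C) = 0 - j177.9 Ω
Step 3 — Series combination: Z_total = R + C = 200 - j177.9 Ω = 267.7∠-41.7° Ω.
Step 4 — Source phasor: V = 136∠-60.0° V = 68 - j117.8 V.
Step 5 — Current: I = V / Z = 0.4823 - j0.1599 A = 0.5081∠-18.3° A.
Step 6 — Complex power: S = V·I* = 51.63 - j45.92 VA.
Step 7 — Real power: P = Re(S) = 51.63 W.
Step 8 — Reactive power: Q = Im(S) = -45.92 VAR.
Step 9 — Apparent power: |S| = 69.1 VA.
Step 10 — Power factor: PF = P/|S| = 0.7472 (leading).

(a) P = 51.63 W  (b) Q = -45.92 VAR  (c) S = 69.1 VA  (d) PF = 0.7472 (leading)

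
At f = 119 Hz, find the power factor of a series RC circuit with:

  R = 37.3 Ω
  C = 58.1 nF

Step 1 — Angular frequency: ω = 2π·f = 2π·119 = 747.7 rad/s.
Step 2 — Component impedances:
  R: Z = R = 37.3 Ω
  C: Z = 1/(jωC) = -j/(ω·C) = 0 - j2.302e+04 Ω
Step 3 — Series combination: Z_total = R + C = 37.3 - j2.302e+04 Ω = 2.302e+04∠-89.9° Ω.
Step 4 — Power factor: PF = cos(φ) = Re(Z)/|Z| = 37.3/2.302e+04 = 0.00162.
Step 5 — Type: Im(Z) = -2.302e+04 ⇒ leading (phase φ = -89.9°).

PF = 0.00162 (leading, φ = -89.9°)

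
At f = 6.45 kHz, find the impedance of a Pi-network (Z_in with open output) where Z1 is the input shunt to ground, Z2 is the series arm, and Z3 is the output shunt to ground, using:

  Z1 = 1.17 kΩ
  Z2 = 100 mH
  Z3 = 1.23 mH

Step 1 — Angular frequency: ω = 2π·f = 2π·6450 = 4.053e+04 rad/s.
Step 2 — Component impedances:
  Z1: Z = R = 1170 Ω
  Z2: Z = jωL = j·4.053e+04·0.1 = 0 + j4053 Ω
  Z3: Z = jωL = j·4.053e+04·0.00123 = 0 + j49.85 Ω
Step 3 — With open output, the series arm Z2 and the output shunt Z3 appear in series to ground: Z2 + Z3 = 0 + j4103 Ω.
Step 4 — Parallel with input shunt Z1: Z_in = Z1 || (Z2 + Z3) = 1082 + j308.6 Ω = 1125∠15.9° Ω.

Z = 1082 + j308.6 Ω = 1125∠15.9° Ω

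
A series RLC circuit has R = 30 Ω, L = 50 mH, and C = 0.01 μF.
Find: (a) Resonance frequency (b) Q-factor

Step 1 — Resonance condition Im(Z)=0 gives ω₀ = 1/√(LC).
Step 2 — ω₀ = 1/√(0.05·1e-08) = 4.472e+04 rad/s.
Step 3 — f₀ = ω₀/(2π) = 7118 Hz.
Step 4 — Series Q: Q = ω₀L/R = 4.472e+04·0.05/30 = 74.54.

(a) f₀ = 7118 Hz  (b) Q = 74.54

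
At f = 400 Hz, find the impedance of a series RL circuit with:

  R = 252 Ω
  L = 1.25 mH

Step 1 — Angular frequency: ω = 2π·f = 2π·400 = 2513 rad/s.
Step 2 — Component impedances:
  R: Z = R = 252 Ω
  L: Z = jωL = j·2513·0.00125 = 0 + j3.142 Ω
Step 3 — Series combination: Z_total = R + L = 252 + j3.142 Ω = 252∠0.7° Ω.

Z = 252 + j3.142 Ω = 252∠0.7° Ω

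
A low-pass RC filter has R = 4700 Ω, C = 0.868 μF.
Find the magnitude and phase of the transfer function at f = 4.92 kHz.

Step 1 — Angular frequency: ω = 2π·4920 = 3.091e+04 rad/s.
Step 2 — Transfer function: H(jω) = 1/(1 + jωRC).
Step 3 — Denominator: 1 + jωRC = 1 + j·3.091e+04·4700·8.68e-07 = 1 + j126.1.
Step 4 — H = 6.287e-05 - j0.007929.
Step 5 — Magnitude: |H| = 0.007929 (-42.0 dB); phase: φ = -89.5°.

|H| = 0.007929 (-42.0 dB), φ = -89.5°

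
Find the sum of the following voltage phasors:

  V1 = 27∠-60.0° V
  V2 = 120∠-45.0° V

Step 1 — Convert each phasor to rectangular form:
  V1 = 27·(cos(-60.0°) + j·sin(-60.0°)) = 13.5 - j23.38 V
  V2 = 120·(cos(-45.0°) + j·sin(-45.0°)) = 84.85 - j84.85 V
Step 2 — Sum components: V_total = 98.35 - j108.2 V.
Step 3 — Convert to polar: |V_total| = 146.2 V, ∠V_total = -47.7°.

V_total = 146.2∠-47.7° V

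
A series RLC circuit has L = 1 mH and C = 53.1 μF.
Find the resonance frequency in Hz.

Step 1 — Resonance condition Im(Z)=0 gives ω₀ = 1/√(LC).
Step 2 — ω₀ = 1/√(0.001·5.31e-05) = 4340 rad/s.
Step 3 — f₀ = ω₀/(2π) = 690.7 Hz.

f₀ = 690.7 Hz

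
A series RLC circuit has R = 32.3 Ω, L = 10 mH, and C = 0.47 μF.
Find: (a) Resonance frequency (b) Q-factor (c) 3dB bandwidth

Step 1 — Resonance: ω₀ = 1/√(LC) = 1/√(0.01·4.7e-07) = 1.459e+04 rad/s.
Step 2 — f₀ = ω₀/(2π) = 2322 Hz.
Step 3 — Series Q: Q = ω₀L/R = 1.459e+04·0.01/32.3 = 4.516.
Step 4 — Bandwidth: Δω = ω₀/Q = 3230 rad/s; BW = Δω/(2π) = 514.1 Hz.

(a) f₀ = 2322 Hz  (b) Q = 4.516  (c) BW = 514.1 Hz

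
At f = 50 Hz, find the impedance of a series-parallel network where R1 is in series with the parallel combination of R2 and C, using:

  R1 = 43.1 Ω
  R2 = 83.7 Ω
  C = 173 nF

Step 1 — Angular frequency: ω = 2π·f = 2π·50 = 314.2 rad/s.
Step 2 — Component impedances:
  R1: Z = R = 43.1 Ω
  R2: Z = R = 83.7 Ω
  C: Z = 1/(jωC) = -j/(ω·C) = 0 - j1.84e+04 Ω
Step 3 — Parallel branch: R2 || C = 1/(1/R2 + 1/C) = 83.7 - j0.3807 Ω.
Step 4 — Series with R1: Z_total = R1 + (R2 || C) = 126.8 - j0.3807 Ω = 126.8∠-0.2° Ω.

Z = 126.8 - j0.3807 Ω = 126.8∠-0.2° Ω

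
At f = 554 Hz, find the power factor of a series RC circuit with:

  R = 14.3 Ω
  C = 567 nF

Step 1 — Angular frequency: ω = 2π·f = 2π·554 = 3481 rad/s.
Step 2 — Component impedances:
  R: Z = R = 14.3 Ω
  C: Z = 1/(jωC) = -j/(ω·C) = 0 - j506.7 Ω
Step 3 — Series combination: Z_total = R + C = 14.3 - j506.7 Ω = 506.9∠-88.4° Ω.
Step 4 — Power factor: PF = cos(φ) = Re(Z)/|Z| = 14.3/506.9 = 0.02821.
Step 5 — Type: Im(Z) = -506.7 ⇒ leading (phase φ = -88.4°).

PF = 0.02821 (leading, φ = -88.4°)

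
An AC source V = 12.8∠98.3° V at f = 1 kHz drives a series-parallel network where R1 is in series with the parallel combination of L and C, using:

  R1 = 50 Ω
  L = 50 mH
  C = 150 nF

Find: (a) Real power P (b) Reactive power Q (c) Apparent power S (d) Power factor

Step 1 — Angular frequency: ω = 2π·f = 2π·1000 = 6283 rad/s.
Step 2 — Component impedances:
  R1: Z = R = 50 Ω
  L: Z = jωL = j·6283·0.05 = 0 + j314.2 Ω
  C: Z = 1/(jωC) = -j/(ω·C) = 0 - j1061 Ω
Step 3 — Parallel branch: L || C = 1/(1/L + 1/C) = 0 + j446.3 Ω.
Step 4 — Series with R1: Z_total = R1 + (L || C) = 50 + j446.3 Ω = 449.1∠83.6° Ω.
Step 5 — Source phasor: V = 12.8∠98.3° V = -1.848 + j12.67 V.
Step 6 — Current: I = V / Z = 0.02757 + j0.007229 A = 0.0285∠14.7° A.
Step 7 — Complex power: S = V·I* = 0.04062 + j0.3626 VA.
Step 8 — Real power: P = Re(S) = 0.04062 W.
Step 9 — Reactive power: Q = Im(S) = 0.3626 VAR.
Step 10 — Apparent power: |S| = 0.3648 VA.
Step 11 — Power factor: PF = P/|S| = 0.1113 (lagging).

(a) P = 0.04062 W  (b) Q = 0.3626 VAR  (c) S = 0.3648 VA  (d) PF = 0.1113 (lagging)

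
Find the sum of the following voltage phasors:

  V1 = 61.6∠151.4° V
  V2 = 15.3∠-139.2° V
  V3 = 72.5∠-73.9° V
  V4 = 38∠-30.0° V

Step 1 — Convert each phasor to rectangular form:
  V1 = 61.6·(cos(151.4°) + j·sin(151.4°)) = -54.08 + j29.49 V
  V2 = 15.3·(cos(-139.2°) + j·sin(-139.2°)) = -11.58 - j9.997 V
  V3 = 72.5·(cos(-73.9°) + j·sin(-73.9°)) = 20.11 - j69.66 V
  V4 = 38·(cos(-30.0°) + j·sin(-30.0°)) = 32.91 - j19 V
Step 2 — Sum components: V_total = -12.65 - j69.17 V.
Step 3 — Convert to polar: |V_total| = 70.31 V, ∠V_total = -100.4°.

V_total = 70.31∠-100.4° V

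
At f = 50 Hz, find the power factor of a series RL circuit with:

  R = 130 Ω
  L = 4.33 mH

Step 1 — Angular frequency: ω = 2π·f = 2π·50 = 314.2 rad/s.
Step 2 — Component impedances:
  R: Z = R = 130 Ω
  L: Z = jωL = j·314.2·0.00433 = 0 + j1.36 Ω
Step 3 — Series combination: Z_total = R + L = 130 + j1.36 Ω = 130∠0.6° Ω.
Step 4 — Power factor: PF = cos(φ) = Re(Z)/|Z| = 130/130.01 = 0.9999.
Step 5 — Type: Im(Z) = 1.36 ⇒ lagging (phase φ = 0.6°).

PF = 0.9999 (lagging, φ = 0.6°)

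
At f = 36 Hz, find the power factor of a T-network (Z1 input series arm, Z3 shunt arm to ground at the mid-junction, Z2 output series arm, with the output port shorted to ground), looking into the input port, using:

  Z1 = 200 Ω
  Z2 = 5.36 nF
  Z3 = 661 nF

Step 1 — Angular frequency: ω = 2π·f = 2π·36 = 226.2 rad/s.
Step 2 — Component impedances:
  Z1: Z = R = 200 Ω
  Z2: Z = 1/(jωC) = -j/(ω·C) = 0 - j8.248e+05 Ω
  Z3: Z = 1/(jωC) = -j/(ω·C) = 0 - j6688 Ω
Step 3 — With the output port shorted to ground, the output series arm Z2 runs from the junction to ground; the shunt arm Z3 also runs from the junction to ground. They appear in parallel: Z3 || Z2 = 0 - j6635 Ω.
Step 4 — Series with input arm Z1: Z_in = Z1 + (Z3 || Z2) = 200 - j6635 Ω = 6638∠-88.3° Ω.
Step 5 — Power factor: PF = cos(φ) = Re(Z)/|Z| = 200/6638 = 0.03013.
Step 6 — Type: Im(Z) = -6635 ⇒ leading (phase φ = -88.3°).

PF = 0.03013 (leading, φ = -88.3°)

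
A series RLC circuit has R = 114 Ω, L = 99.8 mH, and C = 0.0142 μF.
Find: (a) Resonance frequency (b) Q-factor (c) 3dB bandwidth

Step 1 — Resonance: ω₀ = 1/√(LC) = 1/√(0.0998·1.42e-08) = 2.656e+04 rad/s.
Step 2 — f₀ = ω₀/(2π) = 4228 Hz.
Step 3 — Series Q: Q = ω₀L/R = 2.656e+04·0.0998/114 = 23.25.
Step 4 — Bandwidth: Δω = ω₀/Q = 1142 rad/s; BW = Δω/(2π) = 181.8 Hz.

(a) f₀ = 4228 Hz  (b) Q = 23.25  (c) BW = 181.8 Hz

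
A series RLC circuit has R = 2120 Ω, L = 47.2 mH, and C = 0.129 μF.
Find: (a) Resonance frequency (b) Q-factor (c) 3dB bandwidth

Step 1 — Resonance: ω₀ = 1/√(LC) = 1/√(0.0472·1.29e-07) = 1.282e+04 rad/s.
Step 2 — f₀ = ω₀/(2π) = 2040 Hz.
Step 3 — Series Q: Q = ω₀L/R = 1.282e+04·0.0472/2120 = 0.2853.
Step 4 — Bandwidth: Δω = ω₀/Q = 4.492e+04 rad/s; BW = Δω/(2π) = 7148 Hz.

(a) f₀ = 2040 Hz  (b) Q = 0.2853  (c) BW = 7148 Hz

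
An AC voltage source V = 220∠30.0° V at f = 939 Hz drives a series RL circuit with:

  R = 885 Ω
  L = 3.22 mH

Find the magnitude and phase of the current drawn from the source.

Step 1 — Angular frequency: ω = 2π·f = 2π·939 = 5900 rad/s.
Step 2 — Component impedances:
  R: Z = R = 885 Ω
  L: Z = jωL = j·5900·0.00322 = 0 + j19 Ω
Step 3 — Series combination: Z_total = R + L = 885 + j19 Ω = 885.2∠1.2° Ω.
Step 4 — Source phasor: V = 220∠30.0° V = 190.5 + j110 V.
Step 5 — Ohm's law: I = V / Z_total = (190.5 + j110) / (885 + j19) = 0.2179 + j0.1196 A.
Step 6 — Convert to polar: |I| = 0.2485 A, ∠I = 28.8°.

I = 0.2485∠28.8° A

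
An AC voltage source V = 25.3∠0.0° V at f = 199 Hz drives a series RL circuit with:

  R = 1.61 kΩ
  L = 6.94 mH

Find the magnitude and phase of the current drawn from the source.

Step 1 — Angular frequency: ω = 2π·f = 2π·199 = 1250 rad/s.
Step 2 — Component impedances:
  R: Z = R = 1610 Ω
  L: Z = jωL = j·1250·0.00694 = 0 + j8.677 Ω
Step 3 — Series combination: Z_total = R + L = 1610 + j8.677 Ω = 1610∠0.3° Ω.
Step 4 — Source phasor: V = 25.3∠0.0° V = 25.3 V.
Step 5 — Ohm's law: I = V / Z_total = (25.3) / (1610 + j8.677) = 0.01571 - j8.469e-05 A.
Step 6 — Convert to polar: |I| = 0.01571 A, ∠I = -0.3°.

I = 0.01571∠-0.3° A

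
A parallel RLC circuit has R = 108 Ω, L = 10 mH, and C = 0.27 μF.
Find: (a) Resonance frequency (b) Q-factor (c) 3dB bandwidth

Step 1 — Resonance: ω₀ = 1/√(LC) = 1/√(0.01·2.7e-07) = 1.925e+04 rad/s.
Step 2 — f₀ = ω₀/(2π) = 3063 Hz.
Step 3 — Parallel Q: Q = R/(ω₀L) = 108/(1.925e+04·0.01) = 0.5612.
Step 4 — Bandwidth: Δω = ω₀/Q = 3.429e+04 rad/s; BW = Δω/(2π) = 5458 Hz.

(a) f₀ = 3063 Hz  (b) Q = 0.5612  (c) BW = 5458 Hz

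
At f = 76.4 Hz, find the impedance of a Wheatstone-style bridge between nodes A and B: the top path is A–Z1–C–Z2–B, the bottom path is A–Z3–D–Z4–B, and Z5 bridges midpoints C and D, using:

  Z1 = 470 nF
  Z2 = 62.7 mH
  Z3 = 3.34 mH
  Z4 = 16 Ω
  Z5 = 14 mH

Step 1 — Angular frequency: ω = 2π·f = 2π·76.4 = 480 rad/s.
Step 2 — Component impedances:
  Z1: Z = 1/(jωC) = -j/(ω·C) = 0 - j4432 Ω
  Z2: Z = jωL = j·480·0.0627 = 0 + j30.1 Ω
  Z3: Z = jωL = j·480·0.00334 = 0 + j1.603 Ω
  Z4: Z = R = 16 Ω
  Z5: Z = jωL = j·480·0.014 = 0 + j6.72 Ω
Step 3 — Bridge requires nodal analysis (the Z5 bridge couples midpoints C and D, so the two paths cannot be reduced to a simple series/parallel combination). Setting node B to ground and injecting 1 A at node A, the 3-node admittance system at A, C, D solves to V_A = Z_AB = 13.46 + j7.452 Ω = 15.39∠29.0° Ω.

Z = 13.46 + j7.452 Ω = 15.39∠29.0° Ω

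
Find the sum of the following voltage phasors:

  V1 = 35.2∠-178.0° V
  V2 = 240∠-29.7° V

Step 1 — Convert each phasor to rectangular form:
  V1 = 35.2·(cos(-178.0°) + j·sin(-178.0°)) = -35.18 - j1.228 V
  V2 = 240·(cos(-29.7°) + j·sin(-29.7°)) = 208.5 - j118.9 V
Step 2 — Sum components: V_total = 173.3 - j120.1 V.
Step 3 — Convert to polar: |V_total| = 210.9 V, ∠V_total = -34.7°.

V_total = 210.9∠-34.7° V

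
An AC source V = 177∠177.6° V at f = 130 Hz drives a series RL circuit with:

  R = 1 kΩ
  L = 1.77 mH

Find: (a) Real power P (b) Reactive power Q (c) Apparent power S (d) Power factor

Step 1 — Angular frequency: ω = 2π·f = 2π·130 = 816.8 rad/s.
Step 2 — Component impedances:
  R: Z = R = 1000 Ω
  L: Z = jωL = j·816.8·0.00177 = 0 + j1.446 Ω
Step 3 — Series combination: Z_total = R + L = 1000 + j1.446 Ω = 1000∠0.1° Ω.
Step 4 — Source phasor: V = 177∠177.6° V = -176.8 + j7.412 V.
Step 5 — Current: I = V / Z = -0.1768 + j0.007668 A = 0.177∠177.5° A.
Step 6 — Complex power: S = V·I* = 31.33 + j0.04529 VA.
Step 7 — Real power: P = Re(S) = 31.33 W.
Step 8 — Reactive power: Q = Im(S) = 0.04529 VAR.
Step 9 — Apparent power: |S| = 31.33 VA.
Step 10 — Power factor: PF = P/|S| = 1 (lagging).

(a) P = 31.33 W  (b) Q = 0.04529 VAR  (c) S = 31.33 VA  (d) PF = 1 (lagging)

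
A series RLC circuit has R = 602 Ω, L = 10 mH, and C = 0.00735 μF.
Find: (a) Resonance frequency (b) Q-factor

Step 1 — Resonance condition Im(Z)=0 gives ω₀ = 1/√(LC).
Step 2 — ω₀ = 1/√(0.01·7.35e-09) = 1.166e+05 rad/s.
Step 3 — f₀ = ω₀/(2π) = 1.856e+04 Hz.
Step 4 — Series Q: Q = ω₀L/R = 1.166e+05·0.01/602 = 1.938.

(a) f₀ = 1.856e+04 Hz  (b) Q = 1.938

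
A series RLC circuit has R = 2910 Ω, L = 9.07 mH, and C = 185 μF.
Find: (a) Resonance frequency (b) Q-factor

Step 1 — Resonance condition Im(Z)=0 gives ω₀ = 1/√(LC).
Step 2 — ω₀ = 1/√(0.00907·0.000185) = 772 rad/s.
Step 3 — f₀ = ω₀/(2π) = 122.9 Hz.
Step 4 — Series Q: Q = ω₀L/R = 772·0.00907/2910 = 0.002406.

(a) f₀ = 122.9 Hz  (b) Q = 0.002406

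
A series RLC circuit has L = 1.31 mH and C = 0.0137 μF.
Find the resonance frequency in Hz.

Step 1 — Resonance condition Im(Z)=0 gives ω₀ = 1/√(LC).
Step 2 — ω₀ = 1/√(0.00131·1.37e-08) = 2.361e+05 rad/s.
Step 3 — f₀ = ω₀/(2π) = 3.757e+04 Hz.

f₀ = 3.757e+04 Hz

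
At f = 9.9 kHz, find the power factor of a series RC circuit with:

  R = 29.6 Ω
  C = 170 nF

Step 1 — Angular frequency: ω = 2π·f = 2π·9900 = 6.22e+04 rad/s.
Step 2 — Component impedances:
  R: Z = R = 29.6 Ω
  C: Z = 1/(jωC) = -j/(ω·C) = 0 - j94.57 Ω
Step 3 — Series combination: Z_total = R + C = 29.6 - j94.57 Ω = 99.09∠-72.6° Ω.
Step 4 — Power factor: PF = cos(φ) = Re(Z)/|Z| = 29.6/99.09 = 0.2987.
Step 5 — Type: Im(Z) = -94.57 ⇒ leading (phase φ = -72.6°).

PF = 0.2987 (leading, φ = -72.6°)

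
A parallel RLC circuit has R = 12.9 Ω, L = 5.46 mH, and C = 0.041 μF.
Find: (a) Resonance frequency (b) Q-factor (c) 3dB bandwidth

Step 1 — Resonance: ω₀ = 1/√(LC) = 1/√(0.00546·4.1e-08) = 6.684e+04 rad/s.
Step 2 — f₀ = ω₀/(2π) = 1.064e+04 Hz.
Step 3 — Parallel Q: Q = R/(ω₀L) = 12.9/(6.684e+04·0.00546) = 0.03535.
Step 4 — Bandwidth: Δω = ω₀/Q = 1.891e+06 rad/s; BW = Δω/(2π) = 3.009e+05 Hz.

(a) f₀ = 1.064e+04 Hz  (b) Q = 0.03535  (c) BW = 3.009e+05 Hz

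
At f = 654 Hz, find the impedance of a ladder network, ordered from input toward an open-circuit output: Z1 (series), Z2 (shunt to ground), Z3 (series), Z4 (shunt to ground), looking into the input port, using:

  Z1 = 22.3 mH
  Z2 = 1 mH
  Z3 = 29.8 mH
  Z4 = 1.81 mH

Step 1 — Angular frequency: ω = 2π·f = 2π·654 = 4109 rad/s.
Step 2 — Component impedances:
  Z1: Z = jωL = j·4109·0.0223 = 0 + j91.64 Ω
  Z2: Z = jωL = j·4109·0.001 = 0 + j4.109 Ω
  Z3: Z = jωL = j·4109·0.0298 = 0 + j122.5 Ω
  Z4: Z = jωL = j·4109·0.00181 = 0 + j7.438 Ω
Step 3 — Ladder network (open output): work backward from the far end, alternating series and parallel combinations. Z_in = 0 + j95.62 Ω = 95.62∠90.0° Ω.

Z = 0 + j95.62 Ω = 95.62∠90.0° Ω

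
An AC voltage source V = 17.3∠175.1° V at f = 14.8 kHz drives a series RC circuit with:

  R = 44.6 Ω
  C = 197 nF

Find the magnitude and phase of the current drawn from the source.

Step 1 — Angular frequency: ω = 2π·f = 2π·1.48e+04 = 9.299e+04 rad/s.
Step 2 — Component impedances:
  R: Z = R = 44.6 Ω
  C: Z = 1/(jωC) = -j/(ω·C) = 0 - j54.59 Ω
Step 3 — Series combination: Z_total = R + C = 44.6 - j54.59 Ω = 70.49∠-50.7° Ω.
Step 4 — Source phasor: V = 17.3∠175.1° V = -17.24 + j1.478 V.
Step 5 — Ohm's law: I = V / Z_total = (-17.24 + j1.478) / (44.6 - j54.59) = -0.1709 - j0.1761 A.
Step 6 — Convert to polar: |I| = 0.2454 A, ∠I = -134.2°.

I = 0.2454∠-134.2° A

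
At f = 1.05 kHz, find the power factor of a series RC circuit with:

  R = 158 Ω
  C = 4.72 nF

Step 1 — Angular frequency: ω = 2π·f = 2π·1050 = 6597 rad/s.
Step 2 — Component impedances:
  R: Z = R = 158 Ω
  C: Z = 1/(jωC) = -j/(ω·C) = 0 - j3.211e+04 Ω
Step 3 — Series combination: Z_total = R + C = 158 - j3.211e+04 Ω = 3.211e+04∠-89.7° Ω.
Step 4 — Power factor: PF = cos(φ) = Re(Z)/|Z| = 158/32114 = 0.00492.
Step 5 — Type: Im(Z) = -3.211e+04 ⇒ leading (phase φ = -89.7°).

PF = 0.00492 (leading, φ = -89.7°)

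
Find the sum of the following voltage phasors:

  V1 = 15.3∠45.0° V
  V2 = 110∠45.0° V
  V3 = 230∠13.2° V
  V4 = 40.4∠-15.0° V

Step 1 — Convert each phasor to rectangular form:
  V1 = 15.3·(cos(45.0°) + j·sin(45.0°)) = 10.82 + j10.82 V
  V2 = 110·(cos(45.0°) + j·sin(45.0°)) = 77.78 + j77.78 V
  V3 = 230·(cos(13.2°) + j·sin(13.2°)) = 223.9 + j52.52 V
  V4 = 40.4·(cos(-15.0°) + j·sin(-15.0°)) = 39.02 - j10.46 V
Step 2 — Sum components: V_total = 351.5 + j130.7 V.
Step 3 — Convert to polar: |V_total| = 375 V, ∠V_total = 20.4°.

V_total = 375∠20.4° V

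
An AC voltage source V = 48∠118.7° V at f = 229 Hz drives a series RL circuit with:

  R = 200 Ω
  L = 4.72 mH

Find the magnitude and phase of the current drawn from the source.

Step 1 — Angular frequency: ω = 2π·f = 2π·229 = 1439 rad/s.
Step 2 — Component impedances:
  R: Z = R = 200 Ω
  L: Z = jωL = j·1439·0.00472 = 0 + j6.791 Ω
Step 3 — Series combination: Z_total = R + L = 200 + j6.791 Ω = 200.1∠1.9° Ω.
Step 4 — Source phasor: V = 48∠118.7° V = -23.05 + j42.1 V.
Step 5 — Ohm's law: I = V / Z_total = (-23.05 + j42.1) / (200 + j6.791) = -0.108 + j0.2142 A.
Step 6 — Convert to polar: |I| = 0.2399 A, ∠I = 116.8°.

I = 0.2399∠116.8° A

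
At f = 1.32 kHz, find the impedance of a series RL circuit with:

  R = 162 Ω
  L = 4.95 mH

Step 1 — Angular frequency: ω = 2π·f = 2π·1320 = 8294 rad/s.
Step 2 — Component impedances:
  R: Z = R = 162 Ω
  L: Z = jωL = j·8294·0.00495 = 0 + j41.05 Ω
Step 3 — Series combination: Z_total = R + L = 162 + j41.05 Ω = 167.1∠14.2° Ω.

Z = 162 + j41.05 Ω = 167.1∠14.2° Ω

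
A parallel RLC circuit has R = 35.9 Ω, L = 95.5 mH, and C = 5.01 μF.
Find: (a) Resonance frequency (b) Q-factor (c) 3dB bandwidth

Step 1 — Resonance: ω₀ = 1/√(LC) = 1/√(0.0955·5.01e-06) = 1446 rad/s.
Step 2 — f₀ = ω₀/(2π) = 230.1 Hz.
Step 3 — Parallel Q: Q = R/(ω₀L) = 35.9/(1446·0.0955) = 0.26.
Step 4 — Bandwidth: Δω = ω₀/Q = 5560 rad/s; BW = Δω/(2π) = 884.9 Hz.

(a) f₀ = 230.1 Hz  (b) Q = 0.26  (c) BW = 884.9 Hz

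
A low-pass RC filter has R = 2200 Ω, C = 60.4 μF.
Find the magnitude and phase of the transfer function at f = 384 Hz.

Step 1 — Angular frequency: ω = 2π·384 = 2413 rad/s.
Step 2 — Transfer function: H(jω) = 1/(1 + jωRC).
Step 3 — Denominator: 1 + jωRC = 1 + j·2413·2200·6.04e-05 = 1 + j320.6.
Step 4 — H = 9.729e-06 - j0.003119.
Step 5 — Magnitude: |H| = 0.003119 (-50.1 dB); phase: φ = -89.8°.

|H| = 0.003119 (-50.1 dB), φ = -89.8°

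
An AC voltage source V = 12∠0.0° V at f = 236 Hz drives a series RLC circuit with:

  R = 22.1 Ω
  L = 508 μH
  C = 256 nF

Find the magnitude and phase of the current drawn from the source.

Step 1 — Angular frequency: ω = 2π·f = 2π·236 = 1483 rad/s.
Step 2 — Component impedances:
  R: Z = R = 22.1 Ω
  L: Z = jωL = j·1483·0.000508 = 0 + j0.7533 Ω
  C: Z = 1/(jωC) = -j/(ω·C) = 0 - j2634 Ω
Step 3 — Series combination: Z_total = R + L + C = 22.1 - j2634 Ω = 2634∠-89.5° Ω.
Step 4 — Source phasor: V = 12∠0.0° V = 12 V.
Step 5 — Ohm's law: I = V / Z_total = (12) / (22.1 - j2634) = 3.823e-05 + j0.004556 A.
Step 6 — Convert to polar: |I| = 0.004556 A, ∠I = 89.5°.

I = 0.004556∠89.5° A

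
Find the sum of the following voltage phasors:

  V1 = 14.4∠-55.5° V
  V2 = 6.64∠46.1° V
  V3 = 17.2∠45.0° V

Step 1 — Convert each phasor to rectangular form:
  V1 = 14.4·(cos(-55.5°) + j·sin(-55.5°)) = 8.156 - j11.87 V
  V2 = 6.64·(cos(46.1°) + j·sin(46.1°)) = 4.604 + j4.784 V
  V3 = 17.2·(cos(45.0°) + j·sin(45.0°)) = 12.16 + j12.16 V
Step 2 — Sum components: V_total = 24.92 + j5.079 V.
Step 3 — Convert to polar: |V_total| = 25.43 V, ∠V_total = 11.5°.

V_total = 25.43∠11.5° V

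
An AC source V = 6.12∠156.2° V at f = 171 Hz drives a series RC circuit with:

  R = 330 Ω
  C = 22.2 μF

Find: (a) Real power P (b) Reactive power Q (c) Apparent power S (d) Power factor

Step 1 — Angular frequency: ω = 2π·f = 2π·171 = 1074 rad/s.
Step 2 — Component impedances:
  R: Z = R = 330 Ω
  C: Z = 1/(jωC) = -j/(ω·C) = 0 - j41.92 Ω
Step 3 — Series combination: Z_total = R + C = 330 - j41.92 Ω = 332.7∠-7.2° Ω.
Step 4 — Source phasor: V = 6.12∠156.2° V = -5.6 + j2.47 V.
Step 5 — Current: I = V / Z = -0.01763 + j0.005244 A = 0.0184∠163.4° A.
Step 6 — Complex power: S = V·I* = 0.1117 - j0.01419 VA.
Step 7 — Real power: P = Re(S) = 0.1117 W.
Step 8 — Reactive power: Q = Im(S) = -0.01419 VAR.
Step 9 — Apparent power: |S| = 0.1126 VA.
Step 10 — Power factor: PF = P/|S| = 0.992 (leading).

(a) P = 0.1117 W  (b) Q = -0.01419 VAR  (c) S = 0.1126 VA  (d) PF = 0.992 (leading)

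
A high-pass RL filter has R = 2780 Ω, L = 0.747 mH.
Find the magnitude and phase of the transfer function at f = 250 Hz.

Step 1 — Angular frequency: ω = 2π·250 = 1571 rad/s.
Step 2 — Transfer function: H(jω) = jωL/(R + jωL).
Step 3 — Numerator jωL = j·1.173; denominator R + jωL = 2780 + j1.173.
Step 4 — H = 1.782e-07 + j0.0004221.
Step 5 — Magnitude: |H| = 0.0004221 (-67.5 dB); phase: φ = 90.0°.

|H| = 0.0004221 (-67.5 dB), φ = 90.0°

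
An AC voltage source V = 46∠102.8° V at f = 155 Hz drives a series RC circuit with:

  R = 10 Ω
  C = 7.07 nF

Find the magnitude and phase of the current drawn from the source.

Step 1 — Angular frequency: ω = 2π·f = 2π·155 = 973.9 rad/s.
Step 2 — Component impedances:
  R: Z = R = 10 Ω
  C: Z = 1/(jωC) = -j/(ω·C) = 0 - j1.452e+05 Ω
Step 3 — Series combination: Z_total = R + C = 10 - j1.452e+05 Ω = 1.452e+05∠-90.0° Ω.
Step 4 — Source phasor: V = 46∠102.8° V = -10.19 + j44.86 V.
Step 5 — Ohm's law: I = V / Z_total = (-10.19 + j44.86) / (10 - j1.452e+05) = -0.0003089 - j7.015e-05 A.
Step 6 — Convert to polar: |I| = 0.0003167 A, ∠I = -167.2°.

I = 0.0003167∠-167.2° A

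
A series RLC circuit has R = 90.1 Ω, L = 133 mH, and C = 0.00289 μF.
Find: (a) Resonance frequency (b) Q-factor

Step 1 — Resonance condition Im(Z)=0 gives ω₀ = 1/√(LC).
Step 2 — ω₀ = 1/√(0.133·2.89e-09) = 5.101e+04 rad/s.
Step 3 — f₀ = ω₀/(2π) = 8118 Hz.
Step 4 — Series Q: Q = ω₀L/R = 5.101e+04·0.133/90.1 = 75.29.

(a) f₀ = 8118 Hz  (b) Q = 75.29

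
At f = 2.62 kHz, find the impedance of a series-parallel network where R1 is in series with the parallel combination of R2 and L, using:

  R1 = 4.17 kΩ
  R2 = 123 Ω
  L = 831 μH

Step 1 — Angular frequency: ω = 2π·f = 2π·2620 = 1.646e+04 rad/s.
Step 2 — Component impedances:
  R1: Z = R = 4170 Ω
  R2: Z = R = 123 Ω
  L: Z = jωL = j·1.646e+04·0.000831 = 0 + j13.68 Ω
Step 3 — Parallel branch: R2 || L = 1/(1/R2 + 1/L) = 1.503 + j13.51 Ω.
Step 4 — Series with R1: Z_total = R1 + (R2 || L) = 4172 + j13.51 Ω = 4172∠0.2° Ω.

Z = 4172 + j13.51 Ω = 4172∠0.2° Ω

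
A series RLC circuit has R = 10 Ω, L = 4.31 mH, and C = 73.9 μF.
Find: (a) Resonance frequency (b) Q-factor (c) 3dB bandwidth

Step 1 — Resonance: ω₀ = 1/√(LC) = 1/√(0.00431·7.39e-05) = 1772 rad/s.
Step 2 — f₀ = ω₀/(2π) = 282 Hz.
Step 3 — Series Q: Q = ω₀L/R = 1772·0.00431/10 = 0.7637.
Step 4 — Bandwidth: Δω = ω₀/Q = 2320 rad/s; BW = Δω/(2π) = 369.3 Hz.

(a) f₀ = 282 Hz  (b) Q = 0.7637  (c) BW = 369.3 Hz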